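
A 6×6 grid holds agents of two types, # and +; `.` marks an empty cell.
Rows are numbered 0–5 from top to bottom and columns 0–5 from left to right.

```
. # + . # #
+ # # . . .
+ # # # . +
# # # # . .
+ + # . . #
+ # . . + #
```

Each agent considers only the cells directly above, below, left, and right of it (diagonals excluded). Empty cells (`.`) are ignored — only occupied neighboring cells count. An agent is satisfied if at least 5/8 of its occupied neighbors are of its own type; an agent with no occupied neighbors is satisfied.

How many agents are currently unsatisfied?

11

(0,1)# 1/2 unhappy
(0,2)+ 0/2 unhappy
(0,4)# 1/1 ok
(0,5)# 1/1 ok
(1,0)+ 1/2 unhappy
(1,1)# 3/4 ok
(1,2)# 2/3 ok
(2,0)+ 1/3 unhappy
(2,1)# 3/4 ok
(2,2)# 4/4 ok
(2,3)# 2/2 ok
(2,5)+ 0/0 ok
(3,0)# 1/3 unhappy
(3,1)# 3/4 ok
(3,2)# 4/4 ok
(3,3)# 2/2 ok
(4,0)+ 2/3 ok
(4,1)+ 1/4 unhappy
(4,2)# 1/2 unhappy
(4,5)# 1/1 ok
(5,0)+ 1/2 unhappy
(5,1)# 0/2 unhappy
(5,4)+ 0/1 unhappy
(5,5)# 1/2 unhappy
Unsatisfied: (0,1), (0,2), (1,0), (2,0), (3,0), (4,1), (4,2), (5,0), (5,1), (5,4), (5,5) — 11 in total.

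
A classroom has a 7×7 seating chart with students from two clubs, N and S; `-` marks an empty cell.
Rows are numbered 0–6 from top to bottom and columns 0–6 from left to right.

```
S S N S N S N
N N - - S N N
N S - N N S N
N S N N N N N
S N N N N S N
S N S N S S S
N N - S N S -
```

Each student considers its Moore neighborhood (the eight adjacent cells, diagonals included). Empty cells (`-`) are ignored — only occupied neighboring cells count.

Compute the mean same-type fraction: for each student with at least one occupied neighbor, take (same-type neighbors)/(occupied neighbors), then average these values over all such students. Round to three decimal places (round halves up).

(0,0)S 1/3
(0,1)S 1/4
(0,2)N 1/3
(0,3)S 1/3
(0,4)N 1/4
(0,5)S 1/5
(0,6)N 2/3
(1,0)N 2/5
(1,1)N 3/6
(1,4)S 3/7
(1,5)N 5/8
(1,6)N 3/5
(2,0)N 3/5
(2,1)S 1/6
(2,3)N 4/5
(2,4)N 5/7
(2,5)S 1/8
(2,6)N 4/5
(3,0)N 2/5
(3,1)S 2/7
(3,2)N 5/7
(3,3)N 7/7
(3,4)N 6/8
(3,5)N 6/8
(3,6)N 3/5
(4,0)S 2/5
(4,1)N 4/8
(4,2)N 6/8
(4,3)N 6/8
(4,4)N 5/8
(4,5)S 3/8
(4,6)N 2/5
(5,0)S 1/5
(5,1)N 4/7
(5,2)S 1/7
(5,3)N 4/7
(5,4)S 4/8
(5,5)S 4/7
(5,6)S 3/4
(6,0)N 2/3
(6,1)N 2/4
(6,3)S 2/4
(6,4)N 1/5
(6,5)S 3/4
Sum over 44 students: 1/3 + 1/4 + 1/3 + 1/3 + 1/4 + 1/5 + 2/3 + 2/5 + 3/6 + 3/7 + 5/8 + 3/5 + 3/5 + 1/6 + 4/5 + 5/7 + 1/8 + 4/5 + 2/5 + 2/7 + 5/7 + 7/7 + 6/8 + 6/8 + 3/5 + 2/5 + 4/8 + 6/8 + 6/8 + 5/8 + 3/8 + 2/5 + 1/5 + 4/7 + 1/7 + 4/7 + 4/8 + 4/7 + 3/4 + 2/3 + 2/4 + 2/4 + 1/5 + 3/4 = 447/20; mean = 447/20 ÷ 44 = 447/880 = 0.507954… → 0.508.

0.508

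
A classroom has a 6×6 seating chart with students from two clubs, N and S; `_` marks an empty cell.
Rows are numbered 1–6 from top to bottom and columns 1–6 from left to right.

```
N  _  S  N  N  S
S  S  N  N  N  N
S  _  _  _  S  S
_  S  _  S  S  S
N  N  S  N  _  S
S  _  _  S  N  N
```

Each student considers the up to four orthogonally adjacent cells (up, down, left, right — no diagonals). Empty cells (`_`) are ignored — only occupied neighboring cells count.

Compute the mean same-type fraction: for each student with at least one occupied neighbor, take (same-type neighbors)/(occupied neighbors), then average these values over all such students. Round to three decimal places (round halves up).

Row 1: (1,1)N 0/1 · (1,3)S 0/2 · (1,4)N 2/3 · (1,5)N 2/3 · (1,6)S 0/2
Row 2: (2,1)S 2/3 · (2,2)S 1/2 · (2,3)N 1/3 · (2,4)N 3/3 · (2,5)N 3/4 · (2,6)N 1/3
Row 3: (3,1)S 1/1 · (3,5)S 2/3 · (3,6)S 2/3
Row 4: (4,2)S 0/1 · (4,4)S 1/2 · (4,5)S 3/3 · (4,6)S 3/3
Row 5: (5,1)N 1/2 · (5,2)N 1/3 · (5,3)S 0/2 · (5,4)N 0/3 · (5,6)S 1/2
Row 6: (6,1)S 0/1 · (6,4)S 0/2 · (6,5)N 1/2 · (6,6)N 1/2
Sum over 27 students: 0/1 + 0/2 + 2/3 + 2/3 + 0/2 + 2/3 + 1/2 + 1/3 + 3/3 + 3/4 + 1/3 + 1/1 + 2/3 + 2/3 + 0/1 + 1/2 + 3/3 + 3/3 + 1/2 + 1/3 + 0/2 + 0/3 + 1/2 + 0/1 + 0/2 + 1/2 + 1/2 = 145/12; mean = 145/12 ÷ 27 = 145/324 = 0.447530… → 0.448.

0.448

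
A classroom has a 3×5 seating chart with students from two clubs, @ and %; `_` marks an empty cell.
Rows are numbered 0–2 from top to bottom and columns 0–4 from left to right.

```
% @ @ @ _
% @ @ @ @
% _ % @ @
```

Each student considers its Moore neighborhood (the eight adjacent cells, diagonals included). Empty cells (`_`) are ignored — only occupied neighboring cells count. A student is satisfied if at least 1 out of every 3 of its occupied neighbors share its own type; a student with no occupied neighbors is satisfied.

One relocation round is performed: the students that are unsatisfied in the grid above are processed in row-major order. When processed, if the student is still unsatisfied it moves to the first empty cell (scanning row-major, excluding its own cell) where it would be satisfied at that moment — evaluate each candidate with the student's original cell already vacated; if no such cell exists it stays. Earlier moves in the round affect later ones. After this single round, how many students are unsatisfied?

Initially unsatisfied (in order): (2,2).
  (2,2) → (2,1).
Resulting grid:
% @ @ @ _
% @ @ @ @
% % _ @ @
All satisfied now.

0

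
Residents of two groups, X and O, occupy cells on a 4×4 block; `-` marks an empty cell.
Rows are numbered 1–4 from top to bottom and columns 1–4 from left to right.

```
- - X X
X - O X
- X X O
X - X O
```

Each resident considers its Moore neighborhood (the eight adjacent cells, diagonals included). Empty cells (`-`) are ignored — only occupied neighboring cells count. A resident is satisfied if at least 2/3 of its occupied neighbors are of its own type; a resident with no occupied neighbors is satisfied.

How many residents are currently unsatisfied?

6

Row 1: (1,3)X 2/3 ok · (1,4)X 2/3 ok
Row 2: (2,1)X 1/1 ok · (2,3)O 1/6 unhappy · (2,4)X 3/5 unhappy
Row 3: (3,2)X 4/5 ok · (3,3)X 3/6 unhappy · (3,4)O 2/5 unhappy
Row 4: (4,1)X 1/1 ok · (4,3)X 2/4 unhappy · (4,4)O 1/3 unhappy
Unsatisfied: (2,3), (2,4), (3,3), (3,4), (4,3), (4,4) — 6 in total.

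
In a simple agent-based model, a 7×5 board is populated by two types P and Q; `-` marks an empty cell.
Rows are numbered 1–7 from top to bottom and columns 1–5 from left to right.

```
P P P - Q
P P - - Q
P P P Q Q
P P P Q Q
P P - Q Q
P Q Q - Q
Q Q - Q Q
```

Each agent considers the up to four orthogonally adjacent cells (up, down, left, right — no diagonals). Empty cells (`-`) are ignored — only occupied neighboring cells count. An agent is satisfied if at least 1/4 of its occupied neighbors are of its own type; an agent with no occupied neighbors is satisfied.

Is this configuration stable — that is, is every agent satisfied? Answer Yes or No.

Row 1: (1,1)P 2/2 ok · (1,2)P 3/3 ok · (1,3)P 1/1 ok · (1,5)Q 1/1 ok
Row 2: (2,1)P 3/3 ok · (2,2)P 3/3 ok · (2,5)Q 2/2 ok
Row 3: (3,1)P 3/3 ok · (3,2)P 4/4 ok · (3,3)P 2/3 ok · (3,4)Q 2/3 ok · (3,5)Q 3/3 ok
Row 4: (4,1)P 3/3 ok · (4,2)P 4/4 ok · (4,3)P 2/3 ok · (4,4)Q 3/4 ok · (4,5)Q 3/3 ok
Row 5: (5,1)P 3/3 ok · (5,2)P 2/3 ok · (5,4)Q 2/2 ok · (5,5)Q 3/3 ok
Row 6: (6,1)P 1/3 ok · (6,2)Q 2/4 ok · (6,3)Q 1/1 ok · (6,5)Q 2/2 ok
Row 7: (7,1)Q 1/2 ok · (7,2)Q 2/2 ok · (7,4)Q 1/1 ok · (7,5)Q 2/2 ok
All meet the threshold, so the configuration is stable.

Yes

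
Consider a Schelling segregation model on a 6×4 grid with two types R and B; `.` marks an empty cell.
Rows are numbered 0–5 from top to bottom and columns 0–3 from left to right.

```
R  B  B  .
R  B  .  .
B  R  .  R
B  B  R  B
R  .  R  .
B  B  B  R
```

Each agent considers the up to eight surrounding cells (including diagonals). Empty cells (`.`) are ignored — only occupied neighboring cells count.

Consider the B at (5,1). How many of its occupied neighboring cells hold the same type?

Occupied neighbors of (5,1): (4,0)=R, (4,2)=R, (5,0)=B, (5,2)=B.
Same type (B): 2 of 4.

2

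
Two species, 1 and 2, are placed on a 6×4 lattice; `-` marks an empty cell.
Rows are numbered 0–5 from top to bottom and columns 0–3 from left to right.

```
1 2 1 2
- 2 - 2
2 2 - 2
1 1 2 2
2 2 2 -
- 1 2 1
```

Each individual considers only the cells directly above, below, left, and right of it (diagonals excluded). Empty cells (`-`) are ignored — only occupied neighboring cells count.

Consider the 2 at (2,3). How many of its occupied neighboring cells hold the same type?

Occupied neighbors of (2,3): (1,3)=2, (3,3)=2.
Same type (2): 2 of 2.

2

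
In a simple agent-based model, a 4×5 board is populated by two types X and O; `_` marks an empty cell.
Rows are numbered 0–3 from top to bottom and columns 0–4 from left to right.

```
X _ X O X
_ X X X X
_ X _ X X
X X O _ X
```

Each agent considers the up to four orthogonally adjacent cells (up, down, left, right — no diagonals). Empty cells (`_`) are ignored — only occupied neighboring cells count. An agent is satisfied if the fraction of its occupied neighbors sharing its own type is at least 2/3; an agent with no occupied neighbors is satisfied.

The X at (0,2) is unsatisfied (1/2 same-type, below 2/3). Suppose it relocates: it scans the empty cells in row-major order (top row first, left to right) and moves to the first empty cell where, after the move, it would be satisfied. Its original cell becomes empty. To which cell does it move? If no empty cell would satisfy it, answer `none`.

Vacating (0,2). Empty cells in order:
  (0,1): 2/2 same-type → satisfied — stop here.

(0,1)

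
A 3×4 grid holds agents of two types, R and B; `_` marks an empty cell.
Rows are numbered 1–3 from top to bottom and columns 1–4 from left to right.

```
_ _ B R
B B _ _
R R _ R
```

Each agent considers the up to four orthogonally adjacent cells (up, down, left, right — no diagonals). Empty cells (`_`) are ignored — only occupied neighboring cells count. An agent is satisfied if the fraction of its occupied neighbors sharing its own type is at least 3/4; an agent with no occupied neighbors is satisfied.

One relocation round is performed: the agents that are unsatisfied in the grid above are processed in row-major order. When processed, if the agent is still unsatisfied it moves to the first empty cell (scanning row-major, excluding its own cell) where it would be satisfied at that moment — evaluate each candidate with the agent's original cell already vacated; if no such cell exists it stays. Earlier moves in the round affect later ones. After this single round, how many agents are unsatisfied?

Initially unsatisfied (in order): (1,3), (1,4), (2,1), (2,2), (3,1), (3,2).
  (1,3) → (1,1).
  (1,4): now satisfied by earlier moves; stays.
  (2,1) → (1,2).
  (2,2) → (2,3).
  (3,1): now satisfied by earlier moves; stays.
  (3,2): now satisfied by earlier moves; stays.
Resulting grid:
B B _ R
_ _ B _
R R _ R
All satisfied now.

0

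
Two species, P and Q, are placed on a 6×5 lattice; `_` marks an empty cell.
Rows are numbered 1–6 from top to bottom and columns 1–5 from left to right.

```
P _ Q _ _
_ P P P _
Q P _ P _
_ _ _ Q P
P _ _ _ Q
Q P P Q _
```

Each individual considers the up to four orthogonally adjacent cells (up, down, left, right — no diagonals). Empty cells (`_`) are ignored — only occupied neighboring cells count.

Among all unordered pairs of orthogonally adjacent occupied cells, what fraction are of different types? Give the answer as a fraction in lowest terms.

Scan each occupied cell's neighbors to the right and below so each pair is counted once.
Row 1: Q(1,3)–P(2,3)≠  → 1/1 unlike.
Row 2: P(2,2)–P(2,3)= P(2,2)–P(3,2)= P(2,3)–P(2,4)= P(2,4)–P(3,4)=  → 0/4 unlike.
Row 3: Q(3,1)–P(3,2)≠ P(3,4)–Q(4,4)≠  → 2/2 unlike.
Row 4: Q(4,4)–P(4,5)≠ P(4,5)–Q(5,5)≠  → 2/2 unlike.
Row 5: P(5,1)–Q(6,1)≠  → 1/1 unlike.
Row 6: Q(6,1)–P(6,2)≠ P(6,2)–P(6,3)= P(6,3)–Q(6,4)≠  → 2/3 unlike.
Total adjacent occupied pairs: 13; unlike-type pairs: 8.
8/13 is already in lowest terms.

8/13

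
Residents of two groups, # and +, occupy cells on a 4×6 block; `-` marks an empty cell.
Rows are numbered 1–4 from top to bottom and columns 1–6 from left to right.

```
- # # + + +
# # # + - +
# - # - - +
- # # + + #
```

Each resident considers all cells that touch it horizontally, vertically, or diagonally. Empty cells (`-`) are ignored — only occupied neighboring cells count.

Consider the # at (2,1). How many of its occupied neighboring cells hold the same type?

3

Occupied neighbors of (2,1): (1,2)=#, (2,2)=#, (3,1)=#.
Same type (#): 3 of 3.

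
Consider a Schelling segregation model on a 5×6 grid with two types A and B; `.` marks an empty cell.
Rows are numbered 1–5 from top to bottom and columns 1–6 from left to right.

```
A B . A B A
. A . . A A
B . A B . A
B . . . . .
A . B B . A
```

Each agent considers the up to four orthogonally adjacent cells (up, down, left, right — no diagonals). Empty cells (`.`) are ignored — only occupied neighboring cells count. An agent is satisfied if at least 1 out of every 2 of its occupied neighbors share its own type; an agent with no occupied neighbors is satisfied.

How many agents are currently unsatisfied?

Row 1: (1,1)A 0/1 not · (1,2)B 0/2 not · (1,4)A 0/1 not · (1,5)B 0/3 not · (1,6)A 1/2 satisfied
Row 2: (2,2)A 0/1 not · (2,5)A 1/2 satisfied · (2,6)A 3/3 satisfied
Row 3: (3,1)B 1/1 satisfied · (3,3)A 0/1 not · (3,4)B 0/1 not · (3,6)A 1/1 satisfied
Row 4: (4,1)B 1/2 satisfied
Row 5: (5,1)A 0/1 not · (5,3)B 1/1 satisfied · (5,4)B 1/1 satisfied · (5,6)A 0/0 satisfied
Unsatisfied: (1,1), (1,2), (1,4), (1,5), (2,2), (3,3), (3,4), (5,1) — 8 in total.

8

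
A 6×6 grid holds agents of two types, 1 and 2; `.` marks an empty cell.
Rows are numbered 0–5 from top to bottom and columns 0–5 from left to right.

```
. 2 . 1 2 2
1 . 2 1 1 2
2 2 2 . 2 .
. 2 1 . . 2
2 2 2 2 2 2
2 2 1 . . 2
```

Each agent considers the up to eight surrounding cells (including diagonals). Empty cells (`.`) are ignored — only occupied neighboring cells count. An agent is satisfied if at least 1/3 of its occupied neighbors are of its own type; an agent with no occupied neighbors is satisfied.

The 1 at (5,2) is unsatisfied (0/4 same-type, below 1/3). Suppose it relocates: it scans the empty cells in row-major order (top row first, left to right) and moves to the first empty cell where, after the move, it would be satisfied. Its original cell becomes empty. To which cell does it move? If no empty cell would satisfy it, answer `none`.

(0,0)

Vacating (5,2). Empty cells in order:
  (0,0): 1/2 same-type → satisfied — stop here.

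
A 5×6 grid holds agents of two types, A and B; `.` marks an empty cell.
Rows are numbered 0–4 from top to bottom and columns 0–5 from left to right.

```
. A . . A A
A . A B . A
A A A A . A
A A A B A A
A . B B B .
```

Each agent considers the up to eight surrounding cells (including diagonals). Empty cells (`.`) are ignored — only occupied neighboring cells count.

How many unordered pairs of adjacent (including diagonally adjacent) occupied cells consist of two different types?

Scan each occupied cell's neighbors to the right and below (and the two forward diagonals) so each pair is counted once.
From row 0: 1 unlike of 6 pairs (running 1/6).
From row 1: 3 unlike of 9 pairs (running 4/15).
From row 2: 2 unlike of 16 pairs (running 6/31).
From row 3: 8 unlike of 16 pairs (running 14/47).
From row 4: 0 unlike of 2 pairs (running 14/49).
Total adjacent occupied pairs: 49; unlike-type pairs: 14.

14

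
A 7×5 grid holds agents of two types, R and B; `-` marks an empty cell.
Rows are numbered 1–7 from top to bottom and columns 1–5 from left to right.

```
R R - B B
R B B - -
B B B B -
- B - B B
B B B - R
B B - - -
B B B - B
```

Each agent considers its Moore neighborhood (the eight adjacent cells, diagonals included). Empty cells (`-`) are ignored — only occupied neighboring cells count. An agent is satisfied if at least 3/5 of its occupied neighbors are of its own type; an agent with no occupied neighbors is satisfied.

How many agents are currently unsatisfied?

4

Row 1: (1,1)R 2/3 ok · (1,2)R 2/4 unhappy · (1,4)B 2/2 ok · (1,5)B 1/1 ok
Row 2: (2,1)R 2/5 unhappy · (2,2)B 4/7 unhappy · (2,3)B 5/6 ok
Row 3: (3,1)B 3/4 ok · (3,2)B 5/6 ok · (3,3)B 6/6 ok · (3,4)B 4/4 ok
Row 4: (4,2)B 6/6 ok · (4,4)B 4/5 ok · (4,5)B 2/3 ok
Row 5: (5,1)B 4/4 ok · (5,2)B 5/5 ok · (5,3)B 4/4 ok · (5,5)R 0/2 unhappy
Row 6: (6,1)B 5/5 ok · (6,2)B 7/7 ok
Row 7: (7,1)B 3/3 ok · (7,2)B 4/4 ok · (7,3)B 2/2 ok · (7,5)B 0/0 ok
Unsatisfied: (1,2), (2,1), (2,2), (5,5) — 4 in total.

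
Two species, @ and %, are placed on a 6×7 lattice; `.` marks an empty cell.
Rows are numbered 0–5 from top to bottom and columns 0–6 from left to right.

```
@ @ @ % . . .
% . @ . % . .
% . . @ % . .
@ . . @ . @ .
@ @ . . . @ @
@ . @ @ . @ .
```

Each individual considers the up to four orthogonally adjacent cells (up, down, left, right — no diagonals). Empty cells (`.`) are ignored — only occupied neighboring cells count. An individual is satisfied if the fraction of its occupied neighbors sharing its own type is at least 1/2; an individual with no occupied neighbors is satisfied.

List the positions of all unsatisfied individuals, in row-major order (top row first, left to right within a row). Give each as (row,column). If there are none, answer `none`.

Row 0: (0,0)@ 1/2 satisfied · (0,1)@ 2/2 satisfied · (0,2)@ 2/3 satisfied · (0,3)% 0/1 not
Row 1: (1,0)% 1/2 satisfied · (1,2)@ 1/1 satisfied · (1,4)% 1/1 satisfied
Row 2: (2,0)% 1/2 satisfied · (2,3)@ 1/2 satisfied · (2,4)% 1/2 satisfied
Row 3: (3,0)@ 1/2 satisfied · (3,3)@ 1/1 satisfied · (3,5)@ 1/1 satisfied
Row 4: (4,0)@ 3/3 satisfied · (4,1)@ 1/1 satisfied · (4,5)@ 3/3 satisfied · (4,6)@ 1/1 satisfied
Row 5: (5,0)@ 1/1 satisfied · (5,2)@ 1/1 satisfied · (5,3)@ 1/1 satisfied · (5,5)@ 1/1 satisfied

(0,3)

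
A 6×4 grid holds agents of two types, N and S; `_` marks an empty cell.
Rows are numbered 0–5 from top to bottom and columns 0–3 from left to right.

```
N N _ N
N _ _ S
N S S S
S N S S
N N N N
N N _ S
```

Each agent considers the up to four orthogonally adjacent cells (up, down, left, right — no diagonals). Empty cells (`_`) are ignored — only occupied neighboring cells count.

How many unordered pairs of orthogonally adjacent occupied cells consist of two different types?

Scan each occupied cell's neighbors to the right and below so each pair is counted once.
Row 0: N(0,0)–N(0,1)= N(0,0)–N(1,0)= N(0,3)–S(1,3)≠  → 1/3 unlike.
Row 1: N(1,0)–N(2,0)= S(1,3)–S(2,3)=  → 0/2 unlike.
Row 2: N(2,0)–S(2,1)≠ N(2,0)–S(3,0)≠ S(2,1)–S(2,2)= S(2,1)–N(3,1)≠ S(2,2)–S(2,3)= S(2,2)–S(3,2)= S(2,3)–S(3,3)=  → 3/7 unlike.
Row 3: S(3,0)–N(3,1)≠ S(3,0)–N(4,0)≠ N(3,1)–S(3,2)≠ N(3,1)–N(4,1)= S(3,2)–S(3,3)= S(3,2)–N(4,2)≠ S(3,3)–N(4,3)≠  → 5/7 unlike.
Row 4: N(4,0)–N(4,1)= N(4,0)–N(5,0)= N(4,1)–N(4,2)= N(4,1)–N(5,1)= N(4,2)–N(4,3)= N(4,3)–S(5,3)≠  → 1/6 unlike.
Row 5: N(5,0)–N(5,1)=  → 0/1 unlike.
Total adjacent occupied pairs: 26; unlike-type pairs: 10.

10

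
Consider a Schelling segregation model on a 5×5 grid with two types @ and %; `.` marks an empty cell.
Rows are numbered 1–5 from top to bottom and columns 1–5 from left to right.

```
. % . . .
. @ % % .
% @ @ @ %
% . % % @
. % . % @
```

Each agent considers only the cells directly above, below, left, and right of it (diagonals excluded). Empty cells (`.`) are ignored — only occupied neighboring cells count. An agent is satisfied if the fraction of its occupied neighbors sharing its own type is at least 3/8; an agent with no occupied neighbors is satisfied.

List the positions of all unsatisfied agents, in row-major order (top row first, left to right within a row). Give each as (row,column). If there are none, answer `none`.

(1,2)% 0/1 unhappy
(2,2)@ 1/3 unhappy
(2,3)% 1/3 unhappy
(2,4)% 1/2 ok
(3,1)% 1/2 ok
(3,2)@ 2/3 ok
(3,3)@ 2/4 ok
(3,4)@ 1/4 unhappy
(3,5)% 0/2 unhappy
(4,1)% 1/1 ok
(4,3)% 1/2 ok
(4,4)% 2/4 ok
(4,5)@ 1/3 unhappy
(5,2)% 0/0 ok
(5,4)% 1/2 ok
(5,5)@ 1/2 ok

(1,2), (2,2), (2,3), (3,4), (3,5), (4,5)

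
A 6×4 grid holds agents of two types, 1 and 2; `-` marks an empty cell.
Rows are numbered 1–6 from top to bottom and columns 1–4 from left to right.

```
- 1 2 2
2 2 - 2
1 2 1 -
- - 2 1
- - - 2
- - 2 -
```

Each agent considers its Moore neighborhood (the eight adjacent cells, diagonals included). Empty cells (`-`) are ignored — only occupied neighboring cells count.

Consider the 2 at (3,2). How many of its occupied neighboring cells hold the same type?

Occupied neighbors of (3,2): (2,1)=2, (2,2)=2, (3,1)=1, (3,3)=1, (4,3)=2.
Same type (2): 3 of 5.

3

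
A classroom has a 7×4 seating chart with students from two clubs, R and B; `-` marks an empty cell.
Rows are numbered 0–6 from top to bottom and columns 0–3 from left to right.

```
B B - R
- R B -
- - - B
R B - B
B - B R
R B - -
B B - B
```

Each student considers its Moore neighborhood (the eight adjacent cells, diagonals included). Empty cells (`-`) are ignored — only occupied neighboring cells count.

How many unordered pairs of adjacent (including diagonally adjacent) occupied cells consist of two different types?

Scan each occupied cell's neighbors to the right and below (and the two forward diagonals) so each pair is counted once.
Row 0: B(0,0)–B(0,1)= B(0,0)–R(1,1)≠ B(0,1)–R(1,1)≠ B(0,1)–B(1,2)= R(0,3)–B(1,2)≠  → 3/5 unlike.
Row 1: R(1,1)–B(1,2)≠ B(1,2)–B(2,3)=  → 1/2 unlike.
Row 2: B(2,3)–B(3,3)=  → 0/1 unlike.
Row 3: R(3,0)–B(3,1)≠ R(3,0)–B(4,0)≠ B(3,1)–B(4,2)= B(3,1)–B(4,0)= B(3,3)–R(4,3)≠ B(3,3)–B(4,2)=  → 3/6 unlike.
Row 4: B(4,0)–R(5,0)≠ B(4,0)–B(5,1)= B(4,2)–R(4,3)≠ B(4,2)–B(5,1)=  → 2/4 unlike.
Row 5: R(5,0)–B(5,1)≠ R(5,0)–B(6,0)≠ R(5,0)–B(6,1)≠ B(5,1)–B(6,1)= B(5,1)–B(6,0)=  → 3/5 unlike.
Row 6: B(6,0)–B(6,1)=  → 0/1 unlike.
Total adjacent occupied pairs: 24; unlike-type pairs: 12.

12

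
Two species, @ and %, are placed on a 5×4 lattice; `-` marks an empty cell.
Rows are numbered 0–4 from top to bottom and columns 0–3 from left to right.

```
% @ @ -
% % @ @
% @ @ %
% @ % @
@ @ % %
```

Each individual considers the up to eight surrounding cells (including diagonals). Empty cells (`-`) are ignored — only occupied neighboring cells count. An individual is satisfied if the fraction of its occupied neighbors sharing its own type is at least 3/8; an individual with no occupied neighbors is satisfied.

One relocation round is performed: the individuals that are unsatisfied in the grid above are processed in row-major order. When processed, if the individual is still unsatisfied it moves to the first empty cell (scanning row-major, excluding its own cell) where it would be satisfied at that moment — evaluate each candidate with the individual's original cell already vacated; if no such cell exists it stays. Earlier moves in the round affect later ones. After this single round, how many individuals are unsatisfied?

Initially unsatisfied (in order): (2,3), (3,0), (3,3).
  (2,3): no empty cell satisfies it; stays.
  (3,0): no empty cell satisfies it; stays.
  (3,3) → (0,3).
Resulting grid:
% @ @ @
% % @ @
% @ @ %
% @ % -
@ @ % %
Unsatisfied now: (2,3), (3,0).

2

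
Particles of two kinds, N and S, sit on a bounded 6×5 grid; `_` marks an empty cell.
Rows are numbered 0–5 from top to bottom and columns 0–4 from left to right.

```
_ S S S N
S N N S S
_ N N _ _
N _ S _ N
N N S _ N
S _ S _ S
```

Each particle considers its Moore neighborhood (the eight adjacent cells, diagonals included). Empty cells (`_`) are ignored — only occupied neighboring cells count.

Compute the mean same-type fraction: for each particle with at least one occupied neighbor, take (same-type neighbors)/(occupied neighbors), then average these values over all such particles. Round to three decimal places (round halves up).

0.491

Row 0: (0,1)S 2/4 · (0,2)S 3/5 · (0,3)S 3/5 · (0,4)N 0/3
Row 1: (1,0)S 1/3 · (1,1)N 3/6 · (1,2)N 3/7 · (1,3)S 3/6 · (1,4)S 2/3
Row 2: (2,1)N 4/6 · (2,2)N 3/5
Row 3: (3,0)N 3/3 · (3,2)S 1/4 · (3,4)N 1/1
Row 4: (4,0)N 2/3 · (4,1)N 2/6 · (4,2)S 2/3 · (4,4)N 1/2
Row 5: (5,0)S 0/2 · (5,2)S 1/2 · (5,4)S 0/1
Sum over 21 particles: 2/4 + 3/5 + 3/5 + 0/3 + 1/3 + 3/6 + 3/7 + 3/6 + 2/3 + 4/6 + 3/5 + 3/3 + 1/4 + 1/1 + 2/3 + 2/6 + 2/3 + 1/2 + 0/2 + 1/2 + 0/1 = 4331/420; mean = 4331/420 ÷ 21 = 4331/8820 = 0.491043… → 0.491.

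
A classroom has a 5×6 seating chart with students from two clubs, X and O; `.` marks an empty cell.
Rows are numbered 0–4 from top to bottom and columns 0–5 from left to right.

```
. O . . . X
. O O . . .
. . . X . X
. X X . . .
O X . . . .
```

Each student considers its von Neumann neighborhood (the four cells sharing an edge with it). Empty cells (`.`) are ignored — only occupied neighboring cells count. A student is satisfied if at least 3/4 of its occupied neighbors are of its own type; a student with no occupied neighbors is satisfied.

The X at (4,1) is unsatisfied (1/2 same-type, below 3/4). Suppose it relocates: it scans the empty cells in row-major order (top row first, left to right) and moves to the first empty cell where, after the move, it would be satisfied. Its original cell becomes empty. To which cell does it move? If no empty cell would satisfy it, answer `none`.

Vacating (4,1). Empty cells in order:
  (0,0): 0/1 same-type → still unsatisfied.
  (0,2): 0/2 same-type → still unsatisfied.
  (0,3): 0/0 same-type → satisfied — stop here.

(0,3)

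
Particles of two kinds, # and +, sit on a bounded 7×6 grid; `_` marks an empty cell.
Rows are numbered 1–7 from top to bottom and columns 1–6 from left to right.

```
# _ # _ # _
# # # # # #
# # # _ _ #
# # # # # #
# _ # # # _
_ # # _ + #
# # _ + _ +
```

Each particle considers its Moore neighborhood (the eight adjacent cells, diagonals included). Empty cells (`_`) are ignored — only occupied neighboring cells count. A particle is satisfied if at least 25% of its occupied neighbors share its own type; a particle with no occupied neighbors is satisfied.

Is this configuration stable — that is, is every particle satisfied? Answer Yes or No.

Yes

(1,1)# 2/2 ok
(1,3)# 3/3 ok
(1,5)# 3/3 ok
(2,1)# 4/4 ok
(2,2)# 7/7 ok
(2,3)# 5/5 ok
(2,4)# 5/5 ok
(2,5)# 4/4 ok
(2,6)# 3/3 ok
(3,1)# 5/5 ok
(3,2)# 8/8 ok
(3,3)# 7/7 ok
(3,6)# 4/4 ok
(4,1)# 4/4 ok
(4,2)# 7/7 ok
(4,3)# 6/6 ok
(4,4)# 6/6 ok
(4,5)# 5/5 ok
(4,6)# 3/3 ok
(5,1)# 3/3 ok
(5,3)# 6/6 ok
(5,4)# 6/7 ok
(5,5)# 5/6 ok
(6,2)# 5/5 ok
(6,3)# 4/5 ok
(6,5)+ 2/5 ok
(6,6)# 1/3 ok
(7,1)# 2/2 ok
(7,2)# 3/3 ok
(7,4)+ 1/2 ok
(7,6)+ 1/2 ok
All meet the threshold, so the configuration is stable.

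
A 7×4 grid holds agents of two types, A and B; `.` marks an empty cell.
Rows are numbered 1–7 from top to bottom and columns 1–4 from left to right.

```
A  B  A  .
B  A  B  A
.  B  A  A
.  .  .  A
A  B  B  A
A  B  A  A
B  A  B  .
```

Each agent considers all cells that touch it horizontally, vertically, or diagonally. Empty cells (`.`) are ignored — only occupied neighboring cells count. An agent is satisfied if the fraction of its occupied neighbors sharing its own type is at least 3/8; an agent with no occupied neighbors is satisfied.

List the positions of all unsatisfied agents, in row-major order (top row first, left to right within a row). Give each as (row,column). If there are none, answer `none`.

Row 1: (1,1)A 1/3 ✗ · (1,2)B 2/5 ✓ · (1,3)A 2/4 ✓
Row 2: (2,1)B 2/4 ✓ · (2,2)A 3/7 ✓ · (2,3)B 2/7 ✗ · (2,4)A 3/4 ✓
Row 3: (3,2)B 2/4 ✓ · (3,3)A 4/6 ✓ · (3,4)A 3/4 ✓
Row 4: (4,4)A 3/4 ✓
Row 5: (5,1)A 1/3 ✗ · (5,2)B 2/5 ✓ · (5,3)B 2/6 ✗ · (5,4)A 3/4 ✓
Row 6: (6,1)A 2/5 ✓ · (6,2)B 4/8 ✓ · (6,3)A 3/7 ✓ · (6,4)A 2/4 ✓
Row 7: (7,1)B 1/3 ✗ · (7,2)A 2/5 ✓ · (7,3)B 1/4 ✗

(1,1), (2,3), (5,1), (5,3), (7,1), (7,3)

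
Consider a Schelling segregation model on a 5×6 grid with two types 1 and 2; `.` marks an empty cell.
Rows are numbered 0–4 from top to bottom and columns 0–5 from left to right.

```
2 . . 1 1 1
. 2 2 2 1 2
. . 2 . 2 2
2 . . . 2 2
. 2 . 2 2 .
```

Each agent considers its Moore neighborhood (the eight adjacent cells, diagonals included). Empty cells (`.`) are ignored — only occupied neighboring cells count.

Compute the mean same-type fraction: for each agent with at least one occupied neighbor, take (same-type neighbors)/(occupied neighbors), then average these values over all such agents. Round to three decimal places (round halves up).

(0,0)2 1/1
(0,3)1 2/4
(0,4)1 3/5
(0,5)1 2/3
(1,1)2 3/3
(1,2)2 3/4
(1,3)2 3/6
(1,4)1 3/7
(1,5)2 2/5
(2,2)2 3/3
(2,4)2 5/6
(2,5)2 4/5
(3,0)2 1/1
(3,4)2 5/5
(3,5)2 4/4
(4,1)2 1/1
(4,3)2 2/2
(4,4)2 3/3
Sum over 18 agents: 1/1 + 2/4 + 3/5 + 2/3 + 3/3 + 3/4 + 3/6 + 3/7 + 2/5 + 3/3 + 5/6 + 4/5 + 1/1 + 5/5 + 4/4 + 1/1 + 2/2 + 3/3 = 2027/140; mean = 2027/140 ÷ 18 = 2027/2520 = 0.804365… → 0.804.

0.804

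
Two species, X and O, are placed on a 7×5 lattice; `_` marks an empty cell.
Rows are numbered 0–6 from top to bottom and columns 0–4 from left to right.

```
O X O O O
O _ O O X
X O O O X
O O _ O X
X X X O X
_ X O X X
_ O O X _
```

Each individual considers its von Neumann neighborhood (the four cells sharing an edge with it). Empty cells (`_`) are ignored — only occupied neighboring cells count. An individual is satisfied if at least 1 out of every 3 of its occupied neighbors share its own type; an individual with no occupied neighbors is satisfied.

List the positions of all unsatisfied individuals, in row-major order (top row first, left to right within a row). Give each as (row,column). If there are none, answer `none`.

(0,0)O 1/2 ✓
(0,1)X 0/2 ✗
(0,2)O 2/3 ✓
(0,3)O 3/3 ✓
(0,4)O 1/2 ✓
(1,0)O 1/2 ✓
(1,2)O 3/3 ✓
(1,3)O 3/4 ✓
(1,4)X 1/3 ✓
(2,0)X 0/3 ✗
(2,1)O 2/3 ✓
(2,2)O 3/3 ✓
(2,3)O 3/4 ✓
(2,4)X 2/3 ✓
(3,0)O 1/3 ✓
(3,1)O 2/3 ✓
(3,3)O 2/3 ✓
(3,4)X 2/3 ✓
(4,0)X 1/2 ✓
(4,1)X 3/4 ✓
(4,2)X 1/3 ✓
(4,3)O 1/4 ✗
(4,4)X 2/3 ✓
(5,1)X 1/3 ✓
(5,2)O 1/4 ✗
(5,3)X 2/4 ✓
(5,4)X 2/2 ✓
(6,1)O 1/2 ✓
(6,2)O 2/3 ✓
(6,3)X 1/2 ✓

(0,1), (2,0), (4,3), (5,2)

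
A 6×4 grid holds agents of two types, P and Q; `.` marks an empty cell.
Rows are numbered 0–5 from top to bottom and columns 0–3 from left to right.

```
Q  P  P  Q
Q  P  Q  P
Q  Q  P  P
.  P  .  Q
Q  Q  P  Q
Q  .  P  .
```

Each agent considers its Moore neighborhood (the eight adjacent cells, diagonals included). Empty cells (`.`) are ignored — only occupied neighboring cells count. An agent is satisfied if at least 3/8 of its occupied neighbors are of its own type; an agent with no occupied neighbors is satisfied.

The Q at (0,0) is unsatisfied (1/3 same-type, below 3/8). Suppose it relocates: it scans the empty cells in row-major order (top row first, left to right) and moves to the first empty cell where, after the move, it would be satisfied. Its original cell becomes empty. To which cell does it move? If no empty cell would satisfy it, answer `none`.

(3,0)

Vacating (0,0). Empty cells in order:
  (3,0): 4/5 same-type → satisfied — stop here.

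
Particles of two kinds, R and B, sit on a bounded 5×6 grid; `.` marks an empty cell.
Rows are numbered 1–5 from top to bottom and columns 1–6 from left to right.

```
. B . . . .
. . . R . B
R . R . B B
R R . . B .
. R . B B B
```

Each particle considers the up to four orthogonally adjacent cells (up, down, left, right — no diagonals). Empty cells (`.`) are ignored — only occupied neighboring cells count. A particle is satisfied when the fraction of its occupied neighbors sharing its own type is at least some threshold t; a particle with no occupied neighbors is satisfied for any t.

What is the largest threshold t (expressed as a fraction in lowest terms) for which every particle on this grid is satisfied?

1/1

Row 1: (1,2)B — no occupied neighbors
Row 2: (2,4)R — no occupied neighbors · (2,6)B 1/1
Row 3: (3,1)R 1/1 · (3,3)R — no occupied neighbors · (3,5)B 2/2 · (3,6)B 2/2
Row 4: (4,1)R 2/2 · (4,2)R 2/2 · (4,5)B 2/2
Row 5: (5,2)R 1/1 · (5,4)B 1/1 · (5,5)B 3/3 · (5,6)B 1/1
The smallest same-type fraction is 1/1 at (2,6), which reduces to 1/1. Any threshold above that leaves this particle unsatisfied.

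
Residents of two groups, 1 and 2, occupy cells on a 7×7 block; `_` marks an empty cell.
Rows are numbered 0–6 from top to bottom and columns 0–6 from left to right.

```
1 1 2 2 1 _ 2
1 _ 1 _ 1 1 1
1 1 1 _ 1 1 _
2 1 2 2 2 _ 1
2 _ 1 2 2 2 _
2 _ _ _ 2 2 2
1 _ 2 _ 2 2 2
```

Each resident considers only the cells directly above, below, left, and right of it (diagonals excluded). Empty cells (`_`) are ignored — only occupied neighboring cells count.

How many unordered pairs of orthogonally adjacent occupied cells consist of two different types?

Scan each occupied cell's neighbors to the right and below so each pair is counted once.
Row 0: 1(0,0)–1(0,1)= 1(0,0)–1(1,0)= 1(0,1)–2(0,2)≠ 2(0,2)–2(0,3)= 2(0,2)–1(1,2)≠ 2(0,3)–1(0,4)≠ 1(0,4)–1(1,4)= 2(0,6)–1(1,6)≠  → 4/8 unlike.
Row 1: 1(1,0)–1(2,0)= 1(1,2)–1(2,2)= 1(1,4)–1(1,5)= 1(1,4)–1(2,4)= 1(1,5)–1(1,6)= 1(1,5)–1(2,5)=  → 0/6 unlike.
Row 2: 1(2,0)–1(2,1)= 1(2,0)–2(3,0)≠ 1(2,1)–1(2,2)= 1(2,1)–1(3,1)= 1(2,2)–2(3,2)≠ 1(2,4)–1(2,5)= 1(2,4)–2(3,4)≠  → 3/7 unlike.
Row 3: 2(3,0)–1(3,1)≠ 2(3,0)–2(4,0)= 1(3,1)–2(3,2)≠ 2(3,2)–2(3,3)= 2(3,2)–1(4,2)≠ 2(3,3)–2(3,4)= 2(3,3)–2(4,3)= 2(3,4)–2(4,4)=  → 3/8 unlike.
Row 4: 2(4,0)–2(5,0)= 1(4,2)–2(4,3)≠ 2(4,3)–2(4,4)= 2(4,4)–2(4,5)= 2(4,4)–2(5,4)= 2(4,5)–2(5,5)=  → 1/6 unlike.
Row 5: 2(5,0)–1(6,0)≠ 2(5,4)–2(5,5)= 2(5,4)–2(6,4)= 2(5,5)–2(5,6)= 2(5,5)–2(6,5)= 2(5,6)–2(6,6)=  → 1/6 unlike.
Row 6: 2(6,4)–2(6,5)= 2(6,5)–2(6,6)=  → 0/2 unlike.
Total adjacent occupied pairs: 43; unlike-type pairs: 12.

12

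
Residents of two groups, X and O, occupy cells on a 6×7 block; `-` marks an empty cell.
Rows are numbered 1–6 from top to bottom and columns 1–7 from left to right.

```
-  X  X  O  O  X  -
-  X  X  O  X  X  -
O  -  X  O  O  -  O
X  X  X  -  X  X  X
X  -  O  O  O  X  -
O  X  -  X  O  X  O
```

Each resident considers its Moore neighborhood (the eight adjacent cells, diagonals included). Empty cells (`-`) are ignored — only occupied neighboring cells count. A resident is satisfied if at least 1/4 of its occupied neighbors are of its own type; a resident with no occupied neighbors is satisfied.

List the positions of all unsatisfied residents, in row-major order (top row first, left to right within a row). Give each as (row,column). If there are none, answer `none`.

Row 1: (1,2)X 3/3 ok · (1,3)X 3/5 ok · (1,4)O 2/5 ok · (1,5)O 2/5 ok · (1,6)X 2/3 ok
Row 2: (2,2)X 4/5 ok · (2,3)X 4/7 ok · (2,4)O 4/8 ok · (2,5)X 2/7 ok · (2,6)X 2/5 ok
Row 3: (3,1)O 0/3 unhappy · (3,3)X 4/6 ok · (3,4)O 2/7 ok · (3,5)O 2/6 ok · (3,7)O 0/3 unhappy
Row 4: (4,1)X 2/3 ok · (4,2)X 4/6 ok · (4,3)X 2/5 ok · (4,5)X 2/6 ok · (4,6)X 3/6 ok · (4,7)X 2/3 ok
Row 5: (5,1)X 3/4 ok · (5,3)O 1/5 unhappy · (5,4)O 3/6 ok · (5,5)O 2/7 ok · (5,6)X 4/7 ok
Row 6: (6,1)O 0/2 unhappy · (6,2)X 1/3 ok · (6,4)X 0/4 unhappy · (6,5)O 2/5 ok · (6,6)X 1/4 ok · (6,7)O 0/2 unhappy

(3,1), (3,7), (5,3), (6,1), (6,4), (6,7)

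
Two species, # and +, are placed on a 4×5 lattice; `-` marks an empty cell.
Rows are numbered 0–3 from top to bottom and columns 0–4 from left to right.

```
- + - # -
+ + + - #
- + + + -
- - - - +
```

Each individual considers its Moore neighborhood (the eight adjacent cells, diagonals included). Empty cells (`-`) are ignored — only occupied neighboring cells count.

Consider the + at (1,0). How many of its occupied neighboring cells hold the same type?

3

Occupied neighbors of (1,0): (0,1)=+, (1,1)=+, (2,1)=+.
Same type (+): 3 of 3.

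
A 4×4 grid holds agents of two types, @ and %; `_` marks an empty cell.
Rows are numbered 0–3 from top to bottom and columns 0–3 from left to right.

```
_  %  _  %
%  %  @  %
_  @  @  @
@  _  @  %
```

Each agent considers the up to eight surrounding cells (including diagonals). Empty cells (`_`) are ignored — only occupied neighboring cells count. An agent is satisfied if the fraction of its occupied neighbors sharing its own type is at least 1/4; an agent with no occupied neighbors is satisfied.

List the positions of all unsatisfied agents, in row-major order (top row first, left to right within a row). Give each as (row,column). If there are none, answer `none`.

(3,3)

Row 0: (0,1)% 2/3 ✓ · (0,3)% 1/2 ✓
Row 1: (1,0)% 2/3 ✓ · (1,1)% 2/5 ✓ · (1,2)@ 3/7 ✓ · (1,3)% 1/4 ✓
Row 2: (2,1)@ 4/6 ✓ · (2,2)@ 4/7 ✓ · (2,3)@ 3/5 ✓
Row 3: (3,0)@ 1/1 ✓ · (3,2)@ 3/4 ✓ · (3,3)% 0/3 ✗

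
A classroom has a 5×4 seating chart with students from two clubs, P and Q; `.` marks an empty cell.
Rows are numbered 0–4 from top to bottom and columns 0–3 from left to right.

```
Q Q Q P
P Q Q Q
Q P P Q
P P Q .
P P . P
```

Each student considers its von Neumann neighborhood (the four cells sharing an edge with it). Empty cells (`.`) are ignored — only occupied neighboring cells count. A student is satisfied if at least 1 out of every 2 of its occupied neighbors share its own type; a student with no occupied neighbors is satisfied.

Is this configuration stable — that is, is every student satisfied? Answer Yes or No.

(0,0)Q 1/2 ok
(0,1)Q 3/3 ok
(0,2)Q 2/3 ok
(0,3)P 0/2 unhappy
(1,0)P 0/3 unhappy
(1,1)Q 2/4 ok
(1,2)Q 3/4 ok
(1,3)Q 2/3 ok
(2,0)Q 0/3 unhappy
(2,1)P 2/4 ok
(2,2)P 1/4 unhappy
(2,3)Q 1/2 ok
(3,0)P 2/3 ok
(3,1)P 3/4 ok
(3,2)Q 0/2 unhappy
(4,0)P 2/2 ok
(4,1)P 2/2 ok
(4,3)P 0/0 ok
For instance (0,3) has only 0/2 same-type neighbors, below 1/2.

No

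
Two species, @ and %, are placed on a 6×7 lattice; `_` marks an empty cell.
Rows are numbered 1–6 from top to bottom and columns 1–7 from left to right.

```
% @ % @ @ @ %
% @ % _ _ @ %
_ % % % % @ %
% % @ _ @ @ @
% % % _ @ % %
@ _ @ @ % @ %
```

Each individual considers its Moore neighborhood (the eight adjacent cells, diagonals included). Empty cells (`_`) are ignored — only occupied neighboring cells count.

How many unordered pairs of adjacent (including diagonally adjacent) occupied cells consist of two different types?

Scan each occupied cell's neighbors to the right and below (and the two forward diagonals) so each pair is counted once.
Row 1: %(1,1)–@(1,2)≠ %(1,1)–%(2,1)= %(1,1)–@(2,2)≠ @(1,2)–%(1,3)≠ @(1,2)–@(2,2)= @(1,2)–%(2,3)≠ @(1,2)–%(2,1)≠ %(1,3)–@(1,4)≠ %(1,3)–%(2,3)= %(1,3)–@(2,2)≠ @(1,4)–@(1,5)= @(1,4)–%(2,3)≠ @(1,5)–@(1,6)= @(1,5)–@(2,6)= @(1,6)–%(1,7)≠ @(1,6)–@(2,6)= @(1,6)–%(2,7)≠ %(1,7)–%(2,7)= %(1,7)–@(2,6)≠  → 11/19 unlike.
Row 2: %(2,1)–@(2,2)≠ %(2,1)–%(3,2)= @(2,2)–%(2,3)≠ @(2,2)–%(3,2)≠ @(2,2)–%(3,3)≠ %(2,3)–%(3,3)= %(2,3)–%(3,4)= %(2,3)–%(3,2)= @(2,6)–%(2,7)≠ @(2,6)–@(3,6)= @(2,6)–%(3,7)≠ @(2,6)–%(3,5)≠ %(2,7)–%(3,7)= %(2,7)–@(3,6)≠  → 8/14 unlike.
Row 3: %(3,2)–%(3,3)= %(3,2)–%(4,2)= %(3,2)–@(4,3)≠ %(3,2)–%(4,1)= %(3,3)–%(3,4)= %(3,3)–@(4,3)≠ %(3,3)–%(4,2)= %(3,4)–%(3,5)= %(3,4)–@(4,5)≠ %(3,4)–@(4,3)≠ %(3,5)–@(3,6)≠ %(3,5)–@(4,5)≠ %(3,5)–@(4,6)≠ @(3,6)–%(3,7)≠ @(3,6)–@(4,6)= @(3,6)–@(4,7)= @(3,6)–@(4,5)= %(3,7)–@(4,7)≠ %(3,7)–@(4,6)≠  → 10/19 unlike.
Row 4: %(4,1)–%(4,2)= %(4,1)–%(5,1)= %(4,1)–%(5,2)= %(4,2)–@(4,3)≠ %(4,2)–%(5,2)= %(4,2)–%(5,3)= %(4,2)–%(5,1)= @(4,3)–%(5,3)≠ @(4,3)–%(5,2)≠ @(4,5)–@(4,6)= @(4,5)–@(5,5)= @(4,5)–%(5,6)≠ @(4,6)–@(4,7)= @(4,6)–%(5,6)≠ @(4,6)–%(5,7)≠ @(4,6)–@(5,5)= @(4,7)–%(5,7)≠ @(4,7)–%(5,6)≠  → 8/18 unlike.
Row 5: %(5,1)–%(5,2)= %(5,1)–@(6,1)≠ %(5,2)–%(5,3)= %(5,2)–@(6,3)≠ %(5,2)–@(6,1)≠ %(5,3)–@(6,3)≠ %(5,3)–@(6,4)≠ @(5,5)–%(5,6)≠ @(5,5)–%(6,5)≠ @(5,5)–@(6,6)= @(5,5)–@(6,4)= %(5,6)–%(5,7)= %(5,6)–@(6,6)≠ %(5,6)–%(6,7)= %(5,6)–%(6,5)= %(5,7)–%(6,7)= %(5,7)–@(6,6)≠  → 9/17 unlike.
Row 6: @(6,3)–@(6,4)= @(6,4)–%(6,5)≠ %(6,5)–@(6,6)≠ @(6,6)–%(6,7)≠  → 3/4 unlike.
Total adjacent occupied pairs: 91; unlike-type pairs: 49.

49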